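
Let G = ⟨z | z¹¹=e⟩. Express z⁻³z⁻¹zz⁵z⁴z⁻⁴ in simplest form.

Multiply left to right, reducing at each step:
  (z⁸) · z⁻¹ = z⁷
  (z⁷) · z = z⁸
  (z⁸) · z⁵ = z²
  (z²) · z⁴ = z⁶
  (z⁶) · z⁻⁴ = z²

Answer: z²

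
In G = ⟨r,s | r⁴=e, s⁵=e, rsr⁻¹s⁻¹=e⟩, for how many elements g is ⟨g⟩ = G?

G is cyclic of order 20. An element generates G iff its order is 20, and a cyclic group of order 20 has exactly φ(20) = 8 such elements.

Answer: 8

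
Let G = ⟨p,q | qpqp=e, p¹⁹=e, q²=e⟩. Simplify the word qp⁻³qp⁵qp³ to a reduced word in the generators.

Multiply left to right, reducing at each step:
  q · p⁻³ = p³q
  (p³q) · q = p³
  (p³) · p⁵ = p⁸
  (p⁸) · q = p⁸q
  (p⁸q) · p³ = p⁵q

Answer: p⁵q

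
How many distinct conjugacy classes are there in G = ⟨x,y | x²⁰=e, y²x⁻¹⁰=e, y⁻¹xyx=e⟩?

The conjugacy classes (representative and size) are:
  [e] (size 1), [x] (size 2), [x²] (size 2), [x³] (size 2), [x⁴] (size 2), [x⁵] (size 2), [x¹⁴] (size 2), [x⁷] (size 2), [x⁸] (size 2), [x¹¹] (size 2), [x¹⁰] (size 1), [x²y⁻¹] (size 10), [x⁹y] (size 10).
Class equation: 1 + 2 + 2 + 2 + 2 + 2 + 2 + 2 + 2 + 2 + 1 + 10 + 10 = 40 = |G|. So G has 13 conjugacy classes.

Answer: 13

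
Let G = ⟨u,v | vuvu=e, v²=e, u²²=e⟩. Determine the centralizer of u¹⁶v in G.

⟨u¹⁶v⟩ ⊆ C_G(u¹⁶v) since powers of u¹⁶v commute with u¹⁶v; so |C_G(u¹⁶v)| ≥ |⟨u¹⁶v⟩| = 2.
By orbit–stabilizer, |C_G(u¹⁶v)| = |G| / |conj. class of u¹⁶v| = 44 / 11 = 4.
The 4 elements commuting with u¹⁶v are {e, u¹¹, u⁵v, u¹⁶v}.

Answer: {e, u¹¹, u⁵v, u¹⁶v}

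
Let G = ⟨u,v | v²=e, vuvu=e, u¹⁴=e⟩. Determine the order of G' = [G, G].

G' = [G, G] is generated by all commutators. The generator-pair commutators are: [u, v] = u².
The subgroup they normally generate is {e, u², u⁴, u⁶, u⁸, u¹⁰, u¹²}, of order 7.
Check: |G/G'| = 28/7 = 4 is the order of the abelianisation.

Answer: 7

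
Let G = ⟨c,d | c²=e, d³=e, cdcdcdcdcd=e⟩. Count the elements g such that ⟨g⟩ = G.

⟨g⟩ = G would require ord(g) = |G| = 60, but the maximum element order in G is 5 < 60. So G is not cyclic and no single element generates it: the count is 0.

Answer: 0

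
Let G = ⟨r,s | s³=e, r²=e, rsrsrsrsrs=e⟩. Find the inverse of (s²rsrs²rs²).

The order of (s²rsrs²rs²) is 3 (smallest k with (s²rsrs²rs²)ᵏ = e), so (s²rsrs²rs²)⁻¹ = (s²rsrs²rs²)² = srsrs²rs.
Check: (s²rsrs²rs²) · (srsrs²rs) → (s²rsrs²rs²) · s = s²rsrs²r;   (s²rsrs²r) · r = s²rsrs²;   (s²rsrs²) · s = s²rsr;   (s²rsr) · r = s²rs;   (s²rs) · s² = s²r;   (s²r) · r = s²;   (s²) · s = e, giving e as required.

Answer: srsrs²rs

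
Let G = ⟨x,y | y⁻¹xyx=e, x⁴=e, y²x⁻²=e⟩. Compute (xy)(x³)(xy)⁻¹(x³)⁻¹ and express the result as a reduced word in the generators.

[(xy), (x³)] = (xy)·(x³)·(xy)⁻¹·(x³)⁻¹.
  (xy) · (x³) = y⁻¹
  (y⁻¹) · (xy⁻¹) = x
  x · x = x²

Answer: x²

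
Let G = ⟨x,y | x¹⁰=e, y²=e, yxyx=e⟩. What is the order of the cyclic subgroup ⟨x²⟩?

|⟨x²⟩| equals the order of x². Compute successive powers until reaching e:
  (x²)¹ = x², (x²)² = x⁴, (x²)³ = x⁶, (x²)⁴ = x⁸, (x²)⁵ = e.
The smallest positive k with (x²)ᵏ = e is 5, so |⟨x²⟩| = 5.

Answer: 5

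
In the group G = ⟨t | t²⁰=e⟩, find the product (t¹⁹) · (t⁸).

Compute (t¹⁹) · (t⁸) by multiplying left to right and reducing via the relations at each step:
  (t¹⁹) · t⁸ = t⁷

Answer: t⁷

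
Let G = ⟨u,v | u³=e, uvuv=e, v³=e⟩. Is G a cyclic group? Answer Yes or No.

Every cyclic group is abelian. But u·v = uv while v·u = u²v², so u·v ≠ v·u and G is not abelian. Hence G is not cyclic.

Answer: No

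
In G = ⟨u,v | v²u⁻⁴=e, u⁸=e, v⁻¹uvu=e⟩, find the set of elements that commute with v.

⟨v⟩ ⊆ C_G(v) since powers of v commute with v; so |C_G(v)| ≥ |⟨v⟩| = 4.
By orbit–stabilizer, |C_G(v)| = |G| / |conj. class of v| = 16 / 4 = 4.
The 4 elements commuting with v are {e, u⁴, v, v⁻¹}.

Answer: {e, u⁴, v, v⁻¹}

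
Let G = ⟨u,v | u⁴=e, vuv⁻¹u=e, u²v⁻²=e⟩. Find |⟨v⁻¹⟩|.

|⟨v⁻¹⟩| equals the order of v⁻¹. Compute successive powers until reaching e:
  (v⁻¹)¹ = v⁻¹, (v⁻¹)² = u², (v⁻¹)³ = v, (v⁻¹)⁴ = e.
The smallest positive k with (v⁻¹)ᵏ = e is 4, so |⟨v⁻¹⟩| = 4.

Answer: 4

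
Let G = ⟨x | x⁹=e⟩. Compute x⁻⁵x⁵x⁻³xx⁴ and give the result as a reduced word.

Multiply left to right, reducing at each step:
  (x⁴) · x⁵ = e
  e · x⁻³ = x⁶
  (x⁶) · x = x⁷
  (x⁷) · x⁴ = x²

Answer: x²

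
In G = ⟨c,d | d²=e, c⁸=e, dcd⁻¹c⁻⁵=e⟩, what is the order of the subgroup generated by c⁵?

|⟨c⁵⟩| equals the order of c⁵. Compute successive powers until reaching e:
  (c⁵)¹ = c⁵, (c⁵)² = c², (c⁵)³ = c⁷, (c⁵)⁴ = c⁴, (c⁵)⁵ = c, (c⁵)⁶ = c⁶, (c⁵)⁷ = c³, (c⁵)⁸ = e.
The smallest positive k with (c⁵)ᵏ = e is 8, so |⟨c⁵⟩| = 8.

Answer: 8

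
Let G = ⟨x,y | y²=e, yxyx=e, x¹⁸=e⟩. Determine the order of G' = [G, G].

G' = [G, G] is generated by all commutators. The generator-pair commutators are: [x, y] = x².
The subgroup they normally generate is {e, x², x⁴, x⁶, x⁸, x¹⁰, x¹², x¹⁴, x¹⁶}, of order 9.
Check: |G/G'| = 36/9 = 4 is the order of the abelianisation.

Answer: 9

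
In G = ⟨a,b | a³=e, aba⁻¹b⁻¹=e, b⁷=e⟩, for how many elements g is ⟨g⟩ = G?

G is cyclic of order 21. An element generates G iff its order is 21, and a cyclic group of order 21 has exactly φ(21) = 12 such elements.

Answer: 12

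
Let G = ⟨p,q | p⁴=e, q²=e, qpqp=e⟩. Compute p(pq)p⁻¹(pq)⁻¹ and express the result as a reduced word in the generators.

[p, (pq)] = p·(pq)·p⁻¹·(pq)⁻¹.
  p · (pq) = p²q
  (p²q) · (p³) = p³q
  (p³q) · (pq) = p²

Answer: p²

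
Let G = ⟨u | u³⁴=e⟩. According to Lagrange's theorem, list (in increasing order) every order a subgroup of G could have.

|G| = 34 = 2 · 17. By Lagrange's theorem the order of any subgroup divides 34; the divisors of 34 are 1, 2, 17, 34.

Answer: 1, 2, 17, 34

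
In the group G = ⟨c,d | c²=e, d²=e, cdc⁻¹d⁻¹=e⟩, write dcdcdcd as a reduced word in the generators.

Multiply left to right, reducing at each step:
  d · c = cd
  (cd) · d = c
  c · c = e
  e · d = d
  d · c = cd
  (cd) · d = c

Answer: c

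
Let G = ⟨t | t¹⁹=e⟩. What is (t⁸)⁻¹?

The order of (t⁸) is 19 (smallest k with (t⁸)ᵏ = e), so (t⁸)⁻¹ = (t⁸)¹⁸ = t¹¹.
Check: (t⁸) · (t¹¹) → (t⁸) · t¹¹ = e, giving e as required.

Answer: t¹¹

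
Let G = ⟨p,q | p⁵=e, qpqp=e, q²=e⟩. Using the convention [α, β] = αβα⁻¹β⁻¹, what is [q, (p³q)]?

[q, (p³q)] = q·(p³q)·q⁻¹·(p³q)⁻¹.
  q · (p³q) = p²
  (p²) · q = p²q
  (p²q) · (p³q) = p⁴

Answer: p⁴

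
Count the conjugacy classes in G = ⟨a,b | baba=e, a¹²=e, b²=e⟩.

The conjugacy classes (representative and size) are:
  [e] (size 1), [a¹¹] (size 2), [a²] (size 2), [a⁹] (size 2), [a⁴] (size 2), [a⁵] (size 2), [a⁶] (size 1), [b] (size 6), [ab] (size 6).
Class equation: 1 + 2 + 2 + 2 + 2 + 2 + 1 + 6 + 6 = 24 = |G|. So G has 9 conjugacy classes.

Answer: 9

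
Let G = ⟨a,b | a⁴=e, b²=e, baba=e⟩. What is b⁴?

Compute successive powers of b, reducing at each step:
  b²: b · b = e
  b³: e · b = b
  b⁴: b · b = e

Answer: e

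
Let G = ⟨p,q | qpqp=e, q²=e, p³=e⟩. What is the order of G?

Enumerate words in the generators, reducing via the relations: the distinct elements are
  {e, p, q, pq, p², p²q}.
No further products give new elements, so |G| = 6.

Answer: 6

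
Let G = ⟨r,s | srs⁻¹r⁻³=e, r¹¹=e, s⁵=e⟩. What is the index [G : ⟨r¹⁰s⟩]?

First find ord(r¹⁰s) by computing successive powers:
  (r¹⁰s)¹ = r¹⁰s, (r¹⁰s)² = r⁷s², (r¹⁰s)³ = r⁹s³, (r¹⁰s)⁴ = r⁴s⁴, (r¹⁰s)⁵ = e.
So |⟨r¹⁰s⟩| = ord(r¹⁰s) = 5. With |G| = 55, by Lagrange [G : ⟨r¹⁰s⟩] = 55/5 = 11.

Answer: 11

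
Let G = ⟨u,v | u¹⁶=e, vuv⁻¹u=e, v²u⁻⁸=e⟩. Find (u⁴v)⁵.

Compute successive powers of (u⁴v), reducing at each step:
  (u⁴v)²: (u⁴v) · u⁴ = v;   v · v = u⁸
  (u⁴v)³: (u⁸) · u⁴ = u¹²;   (u¹²) · v = u⁴v⁻¹
  (u⁴v)⁴: (u⁴v⁻¹) · u⁴ = v⁻¹;   (v⁻¹) · v = e
  (u⁴v)⁵: e · u⁴ = u⁴;   (u⁴) · v = u⁴v

Answer: u⁴v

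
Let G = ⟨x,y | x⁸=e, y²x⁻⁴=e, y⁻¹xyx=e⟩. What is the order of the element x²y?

Compute successive powers until reaching e:
  (x²y)¹ = x²y, (x²y)² = x⁴, (x²y)³ = x²y⁻¹, (x²y)⁴ = e.
The smallest positive k with (x²y)ᵏ = e is 4.

Answer: 4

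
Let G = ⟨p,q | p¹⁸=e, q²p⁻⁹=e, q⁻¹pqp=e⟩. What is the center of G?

An element z ∈ Z(G) iff z commutes with every generator.
For example p⁹ is central: (p⁹)·p = p¹⁰ = p·(p⁹); (p⁹)·q = q⁻¹ = q·(p⁹).
Whereas p ∉ Z(G) since p·q = pq ≠ p⁸q⁻¹ = q·p.
Checking each of the 36 elements this way gives Z(G) = {e, p⁹}, of order 2.

Answer: {e, p⁹}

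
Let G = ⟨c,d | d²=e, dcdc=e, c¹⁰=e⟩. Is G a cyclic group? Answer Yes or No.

Every cyclic group is abelian. But c·d = cd while d·c = c⁹d, so c·d ≠ d·c and G is not abelian. Hence G is not cyclic.

Answer: No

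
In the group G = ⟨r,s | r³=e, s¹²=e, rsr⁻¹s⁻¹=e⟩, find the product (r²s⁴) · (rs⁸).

Compute (r²s⁴) · (rs⁸) by multiplying left to right and reducing via the relations at each step:
  (r²s⁴) · r = s⁴
  (s⁴) · s⁸ = e

Answer: e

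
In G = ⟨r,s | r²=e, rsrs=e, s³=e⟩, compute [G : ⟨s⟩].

First find ord(s) by computing successive powers:
  s¹ = s, s² = s², s³ = e.
So |⟨s⟩| = ord(s) = 3. With |G| = 6, by Lagrange [G : ⟨s⟩] = 6/3 = 2.

Answer: 2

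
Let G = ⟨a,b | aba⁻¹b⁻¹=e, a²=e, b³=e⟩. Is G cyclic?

|G| = 6. The element ab has order 6 (its powers give 6 distinct elements), so ⟨ab⟩ = G and G is cyclic.

Answer: Yes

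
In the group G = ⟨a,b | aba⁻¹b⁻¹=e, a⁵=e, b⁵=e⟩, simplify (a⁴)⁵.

Compute successive powers of (a⁴), reducing at each step:
  (a⁴)²: (a⁴) · a⁴ = a³
  (a⁴)³: (a³) · a⁴ = a²
  (a⁴)⁴: (a²) · a⁴ = a
  (a⁴)⁵: a · a⁴ = e

Answer: e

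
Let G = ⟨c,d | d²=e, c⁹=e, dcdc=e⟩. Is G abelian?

c·d = cd but d·c = c⁸d, so c·d ≠ d·c and G is not abelian.

Answer: No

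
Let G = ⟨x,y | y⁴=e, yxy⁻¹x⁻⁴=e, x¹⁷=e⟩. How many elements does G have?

Enumerate words in the generators, reducing via the relations: the distinct elements are
  {e, x, y, xy, x², x³, x⁴, x⁵, x⁶, x⁷, x⁸, x⁹, y², y³, xy², xy³, x²y, x³y, x¹², x¹³, x¹¹, x¹⁰, x¹⁴, x¹⁵, x¹⁶, x⁴y, x⁵y, x⁶y, x⁷y, x⁸y, x⁹y, x²y², x²y³, x³y², x³y³, x¹²y, x¹³y, x¹¹y, x¹⁰y, x¹⁴y, x¹⁵y, x¹⁶y, x⁴y², x⁴y³, x⁵y², x⁵y³, x⁶y², x⁶y³, x⁷y², x⁷y³, x⁸y², x⁸y³, x⁹y², x⁹y³, x¹²y², x¹²y³, x¹³y², x¹³y³, x¹¹y², x¹¹y³, x¹⁰y², x¹⁰y³, x¹⁴y², x¹⁴y³, x¹⁵y², x¹⁵y³, x¹⁶y², x¹⁶y³}.
No further products give new elements, so |G| = 68.

Answer: 68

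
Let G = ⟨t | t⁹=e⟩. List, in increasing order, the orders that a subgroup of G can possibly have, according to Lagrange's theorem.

|G| = 9 = 3². By Lagrange's theorem the order of any subgroup divides 9; the divisors of 9 are 1, 3, 9.

Answer: 1, 3, 9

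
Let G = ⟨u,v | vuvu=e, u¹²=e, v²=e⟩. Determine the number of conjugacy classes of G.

The conjugacy classes (representative and size) are:
  [e] (size 1), [u¹¹] (size 2), [u²] (size 2), [u⁹] (size 2), [u⁴] (size 2), [u⁵] (size 2), [u⁶] (size 1), [v] (size 6), [uv] (size 6).
Class equation: 1 + 2 + 2 + 2 + 2 + 2 + 1 + 6 + 6 = 24 = |G|. So G has 9 conjugacy classes.

Answer: 9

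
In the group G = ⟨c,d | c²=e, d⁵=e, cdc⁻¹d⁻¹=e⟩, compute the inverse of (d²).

The order of (d²) is 5 (smallest k with (d²)ᵏ = e), so (d²)⁻¹ = (d²)⁴ = d³.
Check: (d²) · (d³) → (d²) · d³ = e, giving e as required.

Answer: d³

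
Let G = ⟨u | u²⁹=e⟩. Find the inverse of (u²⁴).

The order of (u²⁴) is 29 (smallest k with (u²⁴)ᵏ = e), so (u²⁴)⁻¹ = (u²⁴)²⁸ = u⁵.
Check: (u²⁴) · (u⁵) → (u²⁴) · u⁵ = e, giving e as required.

Answer: u⁵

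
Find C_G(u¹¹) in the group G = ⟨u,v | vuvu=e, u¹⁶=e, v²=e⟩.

⟨u¹¹⟩ ⊆ C_G(u¹¹) since powers of u¹¹ commute with u¹¹; so |C_G(u¹¹)| ≥ |⟨u¹¹⟩| = 16.
By orbit–stabilizer, |C_G(u¹¹)| = |G| / |conj. class of u¹¹| = 32 / 2 = 16.
The 16 elements commuting with u¹¹ are {e, u, u², u³, u⁴, u⁵, u⁶, u⁷, u⁸, u⁹, u¹⁰, u¹¹, u¹², u¹³, u¹⁴, u¹⁵}.

Answer: {e, u, u², u³, u⁴, u⁵, u⁶, u⁷, u⁸, u⁹, u¹⁰, u¹¹, u¹², u¹³, u¹⁴, u¹⁵}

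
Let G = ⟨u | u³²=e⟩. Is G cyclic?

|G| = 32. The element u has order 32 (its powers give 32 distinct elements), so ⟨u⟩ = G and G is cyclic.

Answer: Yes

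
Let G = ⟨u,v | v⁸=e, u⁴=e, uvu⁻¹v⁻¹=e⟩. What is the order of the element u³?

Compute successive powers until reaching e:
  (u³)¹ = u³, (u³)² = u², (u³)³ = u, (u³)⁴ = e.
The smallest positive k with (u³)ᵏ = e is 4.

Answer: 4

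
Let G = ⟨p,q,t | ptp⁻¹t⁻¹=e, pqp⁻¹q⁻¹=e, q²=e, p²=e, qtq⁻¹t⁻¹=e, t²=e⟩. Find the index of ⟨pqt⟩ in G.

First find ord(pqt) by computing successive powers:
  (pqt)¹ = pqt, (pqt)² = e.
So |⟨pqt⟩| = ord(pqt) = 2. With |G| = 8, by Lagrange [G : ⟨pqt⟩] = 8/2 = 4.

Answer: 4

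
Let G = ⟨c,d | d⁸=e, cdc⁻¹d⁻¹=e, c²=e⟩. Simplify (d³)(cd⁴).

Compute (d³) · (cd⁴) by multiplying left to right and reducing via the relations at each step:
  (d³) · c = cd³
  (cd³) · d⁴ = cd⁷

Answer: cd⁷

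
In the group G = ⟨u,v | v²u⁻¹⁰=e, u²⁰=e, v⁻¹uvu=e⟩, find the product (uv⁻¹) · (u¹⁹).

Compute (uv⁻¹) · (u¹⁹) by multiplying left to right and reducing via the relations at each step:
  (uv⁻¹) · u¹⁹ = u²v⁻¹

Answer: u²v⁻¹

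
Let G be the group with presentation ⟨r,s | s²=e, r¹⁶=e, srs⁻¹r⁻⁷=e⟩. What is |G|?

Enumerate words in the generators, reducing via the relations: the distinct elements are
  {e, r, s, rs, r², r³, r⁴, r⁵, r⁶, r⁷, r⁸, r⁹, r²s, r³s, r¹², r¹³, r¹¹, r¹⁰, r¹⁴, r¹⁵, r⁴s, r⁵s, r⁶s, r⁷s, r⁸s, r⁹s, r¹²s, r¹³s, r¹¹s, r¹⁰s, r¹⁴s, r¹⁵s}.
No further products give new elements, so |G| = 32.

Answer: 32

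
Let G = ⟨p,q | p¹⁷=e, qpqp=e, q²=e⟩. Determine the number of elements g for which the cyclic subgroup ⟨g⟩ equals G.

⟨g⟩ = G would require ord(g) = |G| = 34, but the maximum element order in G is 17 < 34. So G is not cyclic and no single element generates it: the count is 0.

Answer: 0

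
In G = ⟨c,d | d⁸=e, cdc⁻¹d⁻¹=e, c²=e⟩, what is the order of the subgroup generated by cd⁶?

|⟨cd⁶⟩| equals the order of cd⁶. Compute successive powers until reaching e:
  (cd⁶)¹ = cd⁶, (cd⁶)² = d⁴, (cd⁶)³ = cd², (cd⁶)⁴ = e.
The smallest positive k with (cd⁶)ᵏ = e is 4, so |⟨cd⁶⟩| = 4.

Answer: 4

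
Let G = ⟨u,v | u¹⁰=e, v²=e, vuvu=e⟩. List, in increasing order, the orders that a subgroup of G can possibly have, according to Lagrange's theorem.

|G| = 20 = 2² · 5. By Lagrange's theorem the order of any subgroup divides 20; the divisors of 20 are 1, 2, 4, 5, 10, 20.

Answer: 1, 2, 4, 5, 10, 20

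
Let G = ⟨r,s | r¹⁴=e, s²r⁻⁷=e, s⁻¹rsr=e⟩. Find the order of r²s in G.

Compute successive powers until reaching e:
  (r²s)¹ = r²s, (r²s)² = r⁷, (r²s)³ = r²s⁻¹, (r²s)⁴ = e.
The smallest positive k with (r²s)ᵏ = e is 4.

Answer: 4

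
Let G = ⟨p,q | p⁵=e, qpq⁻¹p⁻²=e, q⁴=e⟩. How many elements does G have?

Enumerate words in the generators, reducing via the relations: the distinct elements are
  {e, p, q, pq, p², p³, p⁴, q², q³, pq², pq³, p²q, p³q, p⁴q, p²q², p²q³, p³q², p³q³, p⁴q², p⁴q³}.
No further products give new elements, so |G| = 20.

Answer: 20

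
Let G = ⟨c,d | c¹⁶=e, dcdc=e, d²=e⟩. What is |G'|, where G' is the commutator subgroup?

G' = [G, G] is generated by all commutators. The generator-pair commutators are: [c, d] = c².
The subgroup they normally generate is {e, c², c⁴, c⁶, c⁸, c¹⁰, c¹², c¹⁴}, of order 8.
Check: |G/G'| = 32/8 = 4 is the order of the abelianisation.

Answer: 8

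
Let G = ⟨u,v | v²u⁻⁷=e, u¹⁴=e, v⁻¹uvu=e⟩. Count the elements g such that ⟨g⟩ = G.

⟨g⟩ = G would require ord(g) = |G| = 28, but the maximum element order in G is 14 < 28. So G is not cyclic and no single element generates it: the count is 0.

Answer: 0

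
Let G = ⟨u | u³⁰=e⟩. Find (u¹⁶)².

Compute successive powers of (u¹⁶), reducing at each step:
  (u¹⁶)²: (u¹⁶) · u¹⁶ = u²

Answer: u²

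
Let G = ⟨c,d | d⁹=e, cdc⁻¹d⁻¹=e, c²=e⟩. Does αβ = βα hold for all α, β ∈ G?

Each pair of generators commutes: c·d = cd = d·c. Since the generators pairwise commute, every element of G commutes with every other, so G is abelian.

Answer: Yes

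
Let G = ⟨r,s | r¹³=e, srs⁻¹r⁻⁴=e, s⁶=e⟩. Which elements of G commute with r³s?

⟨r³s⟩ ⊆ C_G(r³s) since powers of r³s commute with r³s; so |C_G(r³s)| ≥ |⟨r³s⟩| = 6.
By orbit–stabilizer, |C_G(r³s)| = |G| / |conj. class of r³s| = 78 / 13 = 6.
The 6 elements commuting with r³s are {e, r²s², r³s, r⁸s⁴, r⁹s⁵, r¹¹s³}.

Answer: {e, r²s², r³s, r⁸s⁴, r⁹s⁵, r¹¹s³}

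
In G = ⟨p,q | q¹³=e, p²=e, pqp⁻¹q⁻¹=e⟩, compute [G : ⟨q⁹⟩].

First find ord(q⁹) by computing successive powers:
  (q⁹)¹ = q⁹, (q⁹)² = q⁵, (q⁹)³ = q, (q⁹)⁴ = q¹⁰, (q⁹)⁵ = q⁶, (q⁹)⁶ = q², (q⁹)⁷ = q¹¹, (q⁹)⁸ = q⁷, (q⁹)⁹ = q³, (q⁹)¹⁰ = q¹², (q⁹)¹¹ = q⁸, (q⁹)¹² = q⁴, (q⁹)¹³ = e.
So |⟨q⁹⟩| = ord(q⁹) = 13. With |G| = 26, by Lagrange [G : ⟨q⁹⟩] = 26/13 = 2.

Answer: 2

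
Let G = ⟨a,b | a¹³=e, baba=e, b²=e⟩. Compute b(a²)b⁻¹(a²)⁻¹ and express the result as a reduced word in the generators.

[b, (a²)] = b·(a²)·b⁻¹·(a²)⁻¹.
  b · (a²) = a¹¹b
  (a¹¹b) · b = a¹¹
  (a¹¹) · (a¹¹) = a⁹

Answer: a⁹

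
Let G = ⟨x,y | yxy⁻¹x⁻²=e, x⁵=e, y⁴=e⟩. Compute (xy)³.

Compute successive powers of (xy), reducing at each step:
  (xy)²: (xy) · x = x³y;   (x³y) · y = x³y²
  (xy)³: (x³y²) · x = x²y²;   (x²y²) · y = x²y³

Answer: x²y³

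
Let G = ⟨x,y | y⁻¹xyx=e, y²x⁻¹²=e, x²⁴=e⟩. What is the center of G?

An element z ∈ Z(G) iff z commutes with every generator.
For example x¹² is central: (x¹²)·x = x¹³ = x·(x¹²); (x¹²)·y = y⁻¹ = y·(x¹²).
Whereas x ∉ Z(G) since x·y = xy ≠ x¹¹y⁻¹ = y·x.
Checking each of the 48 elements this way gives Z(G) = {e, x¹²}, of order 2.

Answer: {e, x¹²}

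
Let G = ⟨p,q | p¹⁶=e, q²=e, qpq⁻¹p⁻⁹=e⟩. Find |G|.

Enumerate words in the generators, reducing via the relations: the distinct elements are
  {e, p, q, pq, p², p³, p⁴, p⁵, p⁶, p⁷, p⁸, p⁹, p²q, p³q, p¹², p¹³, p¹¹, p¹⁰, p¹⁴, p¹⁵, p⁴q, p⁵q, p⁶q, p⁷q, p⁸q, p⁹q, p¹²q, p¹³q, p¹¹q, p¹⁰q, p¹⁴q, p¹⁵q}.
No further products give new elements, so |G| = 32.

Answer: 32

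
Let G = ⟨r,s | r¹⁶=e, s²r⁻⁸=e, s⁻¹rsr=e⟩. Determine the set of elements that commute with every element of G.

An element z ∈ Z(G) iff z commutes with every generator.
For example r⁸ is central: (r⁸)·r = r⁹ = r·(r⁸); (r⁸)·s = s⁻¹ = s·(r⁸).
Whereas r ∉ Z(G) since r·s = rs ≠ r⁷s⁻¹ = s·r.
Checking each of the 32 elements this way gives Z(G) = {e, r⁸}, of order 2.

Answer: {e, r⁸}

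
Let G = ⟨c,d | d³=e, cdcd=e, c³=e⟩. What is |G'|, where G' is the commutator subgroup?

G' = [G, G] is generated by all commutators. The generator-pair commutators are: [c, d] = cd²c.
The subgroup they normally generate is {e, cd, c²d², cd²c}, of order 4.
Check: |G/G'| = 12/4 = 3 is the order of the abelianisation.

Answer: 4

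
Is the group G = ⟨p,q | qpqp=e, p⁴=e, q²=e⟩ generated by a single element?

Every cyclic group is abelian. But p·q = pq while q·p = p³q, so p·q ≠ q·p and G is not abelian. Hence G is not cyclic.

Answer: No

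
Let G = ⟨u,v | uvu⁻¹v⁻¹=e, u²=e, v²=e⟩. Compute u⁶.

Compute successive powers of u, reducing at each step:
  u²: u · u = e
  u³: e · u = u
  u⁴: u · u = e
  u⁵: e · u = u
  u⁶: u · u = e

Answer: e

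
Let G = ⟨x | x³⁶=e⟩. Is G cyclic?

|G| = 36. The element x has order 36 (its powers give 36 distinct elements), so ⟨x⟩ = G and G is cyclic.

Answer: Yes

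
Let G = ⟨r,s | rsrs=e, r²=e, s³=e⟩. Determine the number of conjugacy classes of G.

The conjugacy classes (representative and size) are:
  [e] (size 1), [rs²] (size 3), [s²] (size 2).
Class equation: 1 + 3 + 2 = 6 = |G|. So G has 3 conjugacy classes.

Answer: 3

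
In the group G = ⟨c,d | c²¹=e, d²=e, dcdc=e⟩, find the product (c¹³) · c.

Compute (c¹³) · c by multiplying left to right and reducing via the relations at each step:
  (c¹³) · c = c¹⁴

Answer: c¹⁴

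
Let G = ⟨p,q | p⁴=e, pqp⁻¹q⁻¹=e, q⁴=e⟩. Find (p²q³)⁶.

Compute successive powers of (p²q³), reducing at each step:
  (p²q³)²: (p²q³) · p² = q³;   (q³) · q³ = q²
  (p²q³)³: (q²) · p² = p²q²;   (p²q²) · q³ = p²q
  (p²q³)⁴: (p²q) · p² = q;   q · q³ = e
  (p²q³)⁵: e · p² = p²;   (p²) · q³ = p²q³
  (p²q³)⁶: (p²q³) · p² = q³;   (q³) · q³ = q²

Answer: q²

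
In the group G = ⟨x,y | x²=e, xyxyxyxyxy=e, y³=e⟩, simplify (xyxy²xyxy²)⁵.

Compute successive powers of (xyxy²xyxy²), reducing at each step:
  (xyxy²xyxy²)²: (xyxy²xyxy²) · x = xyxy²xyxy²x;   (xyxy²xyxy²x) · y = xyxy²xyxy²xy;   (xyxy²xyxy²xy) · x = yxy²xyxy²xy;   (yxy²xyxy²xy) · y² = yxy²xyxy²x;   (yxy²xyxy²x) · x = yxy²xyxy²;   (yxy²xyxy²) · y = yxy²xyx;   (yxy²xyx) · x = yxy²xy;   (yxy²xy) · y² = yxy²x
  (xyxy²xyxy²)³: (yxy²x) · x = yxy²;   (yxy²) · y = yx;   (yx) · x = y;   y · y² = e;   e · x = x;   x · y = xy;   (xy) · x = xyx;   (xyx) · y² = xyxy²
  (xyxy²xyxy²)⁴: (xyxy²) · x = xyxy²x;   (xyxy²x) · y = xyxy²xy;   (xyxy²xy) · x = xyxy²xyx;   (xyxy²xyx) · y² = xyxy²xyxy²;   (xyxy²xyxy²) · x = xyxy²xyxy²x;   (xyxy²xyxy²x) · y = xyxy²xyxy²xy;   (xyxy²xyxy²xy) · x = yxy²xyxy²xy;   (yxy²xyxy²xy) · y² = yxy²xyxy²x
  (xyxy²xyxy²)⁵: (yxy²xyxy²x) · x = yxy²xyxy²;   (yxy²xyxy²) · y = yxy²xyx;   (yxy²xyx) · x = yxy²xy;   (yxy²xy) · y² = yxy²x;   (yxy²x) · x = yxy²;   (yxy²) · y = yx;   (yx) · x = y;   y · y² = e

Answer: e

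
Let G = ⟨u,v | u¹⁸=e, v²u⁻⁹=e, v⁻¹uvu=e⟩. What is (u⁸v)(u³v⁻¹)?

Compute (u⁸v) · (u³v⁻¹) by multiplying left to right and reducing via the relations at each step:
  (u⁸v) · u³ = u⁵v
  (u⁵v) · v⁻¹ = u⁵

Answer: u⁵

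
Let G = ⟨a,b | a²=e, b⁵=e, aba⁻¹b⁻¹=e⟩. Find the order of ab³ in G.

Compute successive powers until reaching e:
  (ab³)¹ = ab³, (ab³)² = b, (ab³)³ = ab⁴, (ab³)⁴ = b², (ab³)⁵ = a, (ab³)⁶ = b³, (ab³)⁷ = ab, (ab³)⁸ = b⁴, (ab³)⁹ = ab², (ab³)¹⁰ = e.
The smallest positive k with (ab³)ᵏ = e is 10.

Answer: 10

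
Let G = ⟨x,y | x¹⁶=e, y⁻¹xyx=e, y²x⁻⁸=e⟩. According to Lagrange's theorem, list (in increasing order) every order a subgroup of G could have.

|G| = 32 = 2⁵. By Lagrange's theorem the order of any subgroup divides 32; the divisors of 32 are 1, 2, 4, 8, 16, 32.

Answer: 1, 2, 4, 8, 16, 32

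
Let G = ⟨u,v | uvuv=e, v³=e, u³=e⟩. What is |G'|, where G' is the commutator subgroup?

G' = [G, G] is generated by all commutators. The generator-pair commutators are: [u, v] = uv²u.
The subgroup they normally generate is {e, uv, u²v², uv²u}, of order 4.
Check: |G/G'| = 12/4 = 3 is the order of the abelianisation.

Answer: 4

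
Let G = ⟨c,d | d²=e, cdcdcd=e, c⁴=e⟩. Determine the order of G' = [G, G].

G' = [G, G] is generated by all commutators. The generator-pair commutators are: [c, d] = c²dc.
The subgroup they normally generate is {e, c², cd, dc³, c²dc, c³d, c²dc³, dc, cdc², dc²d, c²dc²d, c³dc²}, of order 12.
Check: |G/G'| = 24/12 = 2 is the order of the abelianisation.

Answer: 12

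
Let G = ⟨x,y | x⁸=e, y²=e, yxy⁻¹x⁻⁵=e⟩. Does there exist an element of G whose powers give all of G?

Every cyclic group is abelian. But x·y = xy while y·x = x⁵y, so x·y ≠ y·x and G is not abelian. Hence G is not cyclic.

Answer: No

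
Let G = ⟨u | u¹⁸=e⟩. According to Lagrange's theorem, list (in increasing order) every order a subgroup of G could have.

|G| = 18 = 2 · 3². By Lagrange's theorem the order of any subgroup divides 18; the divisors of 18 are 1, 2, 3, 6, 9, 18.

Answer: 1, 2, 3, 6, 9, 18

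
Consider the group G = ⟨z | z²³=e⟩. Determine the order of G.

G is generated by a single element, so G is cyclic. The relator gives z²³ = e and no smaller power is forced to be e, so the 23 powers {e, z, z², z³, z⁴, z⁵, z⁶, z⁷, z⁸, z⁹, z²², z²¹, z²⁰, z¹², z¹³, z¹¹, z¹⁰, z¹⁴, z¹⁵, z¹⁶, z¹⁷, z¹⁸, z¹⁹} are distinct. Hence |G| = 23.

Answer: 23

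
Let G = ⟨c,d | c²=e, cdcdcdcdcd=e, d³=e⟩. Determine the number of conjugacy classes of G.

The conjugacy classes (representative and size) are:
  [e] (size 1), [cdcd²cdcd²c] (size 15), [dcdcd²c] (size 20), [cd²cd²c] (size 12), [d²cdcd²] (size 12).
Class equation: 1 + 15 + 20 + 12 + 12 = 60 = |G|. So G has 5 conjugacy classes.

Answer: 5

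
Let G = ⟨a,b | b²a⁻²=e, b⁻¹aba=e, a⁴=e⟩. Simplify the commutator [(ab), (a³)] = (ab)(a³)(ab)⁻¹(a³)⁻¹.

[(ab), (a³)] = (ab)·(a³)·(ab)⁻¹·(a³)⁻¹.
  (ab) · (a³) = b⁻¹
  (b⁻¹) · (ab⁻¹) = a
  a · a = a²

Answer: a²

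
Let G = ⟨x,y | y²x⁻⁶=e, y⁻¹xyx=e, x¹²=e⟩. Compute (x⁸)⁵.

Compute successive powers of (x⁸), reducing at each step:
  (x⁸)²: (x⁸) · x⁸ = x⁴
  (x⁸)³: (x⁴) · x⁸ = e
  (x⁸)⁴: e · x⁸ = x⁸
  (x⁸)⁵: (x⁸) · x⁸ = x⁴

Answer: x⁴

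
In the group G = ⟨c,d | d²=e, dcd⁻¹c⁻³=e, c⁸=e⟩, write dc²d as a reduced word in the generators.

Multiply left to right, reducing at each step:
  d · c² = c⁶d
  (c⁶d) · d = c⁶

Answer: c⁶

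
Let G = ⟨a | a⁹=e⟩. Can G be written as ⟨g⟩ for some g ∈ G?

|G| = 9. The element a has order 9 (its powers give 9 distinct elements), so ⟨a⟩ = G and G is cyclic.

Answer: Yes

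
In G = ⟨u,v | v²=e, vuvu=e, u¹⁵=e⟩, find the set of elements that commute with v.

⟨v⟩ ⊆ C_G(v) since powers of v commute with v; so |C_G(v)| ≥ |⟨v⟩| = 2.
By orbit–stabilizer, |C_G(v)| = |G| / |conj. class of v| = 30 / 15 = 2.
The 2 elements commuting with v are {e, v}.

Answer: {e, v}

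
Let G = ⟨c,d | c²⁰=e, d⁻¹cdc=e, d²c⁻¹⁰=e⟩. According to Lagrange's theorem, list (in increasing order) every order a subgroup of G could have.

|G| = 40 = 2³ · 5. By Lagrange's theorem the order of any subgroup divides 40; the divisors of 40 are 1, 2, 4, 5, 8, 10, 20, 40.

Answer: 1, 2, 4, 5, 8, 10, 20, 40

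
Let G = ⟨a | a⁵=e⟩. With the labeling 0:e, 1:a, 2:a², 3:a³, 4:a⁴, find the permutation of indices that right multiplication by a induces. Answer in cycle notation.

(0 1 2 3 4)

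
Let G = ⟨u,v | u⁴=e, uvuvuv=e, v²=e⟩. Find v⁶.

Compute successive powers of v, reducing at each step:
  v²: v · v = e
  v³: e · v = v
  v⁴: v · v = e
  v⁵: e · v = v
  v⁶: v · v = e

Answer: e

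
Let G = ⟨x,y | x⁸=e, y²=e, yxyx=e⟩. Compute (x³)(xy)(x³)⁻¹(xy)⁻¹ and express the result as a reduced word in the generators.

[(x³), (xy)] = (x³)·(xy)·(x³)⁻¹·(xy)⁻¹.
  (x³) · (xy) = x⁴y
  (x⁴y) · (x⁵) = x⁷y
  (x⁷y) · (xy) = x⁶

Answer: x⁶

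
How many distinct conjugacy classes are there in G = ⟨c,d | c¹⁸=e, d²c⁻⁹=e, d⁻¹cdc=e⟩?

The conjugacy classes (representative and size) are:
  [e] (size 1), [c¹⁷] (size 2), [c¹⁶] (size 2), [c³] (size 2), [c¹⁴] (size 2), [c¹³] (size 2), [c¹²] (size 2), [c¹¹] (size 2), [c¹⁰] (size 2), [c⁹] (size 1), [c⁸d] (size 9), [cd] (size 9).
Class equation: 1 + 2 + 2 + 2 + 2 + 2 + 2 + 2 + 2 + 1 + 9 + 9 = 36 = |G|. So G has 12 conjugacy classes.

Answer: 12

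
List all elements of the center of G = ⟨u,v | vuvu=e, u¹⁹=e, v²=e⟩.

An element z ∈ Z(G) iff z commutes with every generator.
For example e is central: e·u = u = u·e; e·v = v = v·e.
Whereas u ∉ Z(G) since u·v = uv ≠ u¹⁸v = v·u.
Checking each of the 38 elements this way gives Z(G) = {e}, of order 1.

Answer: {e}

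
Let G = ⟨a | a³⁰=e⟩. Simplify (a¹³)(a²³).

Compute (a¹³) · (a²³) by multiplying left to right and reducing via the relations at each step:
  (a¹³) · a²³ = a⁶

Answer: a⁶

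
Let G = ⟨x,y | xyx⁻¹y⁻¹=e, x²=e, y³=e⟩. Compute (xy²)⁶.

Compute successive powers of (xy²), reducing at each step:
  (xy²)²: (xy²) · x = y²;   (y²) · y² = y
  (xy²)³: y · x = xy;   (xy) · y² = x
  (xy²)⁴: x · x = e;   e · y² = y²
  (xy²)⁵: (y²) · x = xy²;   (xy²) · y² = xy
  (xy²)⁶: (xy) · x = y;   y · y² = e

Answer: e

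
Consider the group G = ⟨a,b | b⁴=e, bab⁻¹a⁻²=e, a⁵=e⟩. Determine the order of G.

Enumerate words in the generators, reducing via the relations: the distinct elements are
  {a, b, e, ab, a², a³, a⁴, b², b³, ab², ab³, a²b, a³b, a⁴b, a²b², a²b³, a³b², a³b³, a⁴b², a⁴b³}.
No further products give new elements, so |G| = 20.

Answer: 20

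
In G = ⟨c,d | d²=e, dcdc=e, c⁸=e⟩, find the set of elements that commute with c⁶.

⟨c⁶⟩ ⊆ C_G(c⁶) since powers of c⁶ commute with c⁶; so |C_G(c⁶)| ≥ |⟨c⁶⟩| = 4.
By orbit–stabilizer, |C_G(c⁶)| = |G| / |conj. class of c⁶| = 16 / 2 = 8.
The 8 elements commuting with c⁶ are {e, c, c², c³, c⁴, c⁵, c⁶, c⁷}.

Answer: {e, c, c², c³, c⁴, c⁵, c⁶, c⁷}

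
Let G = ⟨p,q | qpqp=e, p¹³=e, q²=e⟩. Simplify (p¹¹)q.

Compute (p¹¹) · q by multiplying left to right and reducing via the relations at each step:
  (p¹¹) · q = p¹¹q

Answer: p¹¹q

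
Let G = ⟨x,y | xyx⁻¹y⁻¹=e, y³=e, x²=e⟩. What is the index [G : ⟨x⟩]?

First find ord(x) by computing successive powers:
  x¹ = x, x² = e.
So |⟨x⟩| = ord(x) = 2. With |G| = 6, by Lagrange [G : ⟨x⟩] = 6/2 = 3.

Answer: 3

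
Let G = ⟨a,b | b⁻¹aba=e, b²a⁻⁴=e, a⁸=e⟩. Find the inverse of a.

The order of a is 8 (smallest k with aᵏ = e), so a⁻¹ = a⁷ = a⁷.
Check: a · (a⁷) → a · a⁷ = e, giving e as required.

Answer: a⁷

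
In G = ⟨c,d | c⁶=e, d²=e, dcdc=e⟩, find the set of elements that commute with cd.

⟨cd⟩ ⊆ C_G(cd) since powers of cd commute with cd; so |C_G(cd)| ≥ |⟨cd⟩| = 2.
By orbit–stabilizer, |C_G(cd)| = |G| / |conj. class of cd| = 12 / 3 = 4.
The 4 elements commuting with cd are {e, c³, cd, c⁴d}.

Answer: {e, c³, cd, c⁴d}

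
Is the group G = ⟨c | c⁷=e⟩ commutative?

G has a single generator, so G is cyclic and hence abelian.

Answer: Yes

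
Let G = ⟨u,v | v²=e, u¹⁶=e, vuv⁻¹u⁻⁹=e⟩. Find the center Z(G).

An element z ∈ Z(G) iff z commutes with every generator.
For example u² is central: (u²)·u = u³ = u·(u²); (u²)·v = u²v = v·(u²).
Whereas u ∉ Z(G) since u·v = uv ≠ u⁹v = v·u.
Checking each of the 32 elements this way gives Z(G) = {e, u², u⁴, u⁶, u⁸, u¹⁰, u¹², u¹⁴}, of order 8.

Answer: {e, u², u⁴, u⁶, u⁸, u¹⁰, u¹², u¹⁴}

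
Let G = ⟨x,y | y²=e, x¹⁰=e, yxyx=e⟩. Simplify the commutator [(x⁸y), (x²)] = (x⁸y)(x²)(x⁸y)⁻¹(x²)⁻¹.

[(x⁸y), (x²)] = (x⁸y)·(x²)·(x⁸y)⁻¹·(x²)⁻¹.
  (x⁸y) · (x²) = x⁶y
  (x⁶y) · (x⁸y) = x⁸
  (x⁸) · (x⁸) = x⁶

Answer: x⁶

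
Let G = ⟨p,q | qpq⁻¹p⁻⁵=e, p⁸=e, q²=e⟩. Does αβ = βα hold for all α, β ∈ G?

p·q = pq but q·p = p⁵q, so p·q ≠ q·p and G is not abelian.

Answer: No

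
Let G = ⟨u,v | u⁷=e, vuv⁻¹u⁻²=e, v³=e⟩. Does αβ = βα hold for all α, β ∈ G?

u·v = uv but v·u = u²v, so u·v ≠ v·u and G is not abelian.

Answer: No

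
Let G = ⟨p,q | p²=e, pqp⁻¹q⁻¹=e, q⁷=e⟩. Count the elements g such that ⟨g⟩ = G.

G is cyclic of order 14. An element generates G iff its order is 14, and a cyclic group of order 14 has exactly φ(14) = 6 such elements.

Answer: 6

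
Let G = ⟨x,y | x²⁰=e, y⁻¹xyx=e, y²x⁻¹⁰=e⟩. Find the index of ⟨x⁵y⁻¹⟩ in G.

First find ord(x⁵y⁻¹) by computing successive powers:
  (x⁵y⁻¹)¹ = x⁵y⁻¹, (x⁵y⁻¹)² = x¹⁰, (x⁵y⁻¹)³ = x⁵y, (x⁵y⁻¹)⁴ = e.
So |⟨x⁵y⁻¹⟩| = ord(x⁵y⁻¹) = 4. With |G| = 40, by Lagrange [G : ⟨x⁵y⁻¹⟩] = 40/4 = 10.

Answer: 10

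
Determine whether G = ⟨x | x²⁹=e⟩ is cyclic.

|G| = 29. The element x has order 29 (its powers give 29 distinct elements), so ⟨x⟩ = G and G is cyclic.

Answer: Yes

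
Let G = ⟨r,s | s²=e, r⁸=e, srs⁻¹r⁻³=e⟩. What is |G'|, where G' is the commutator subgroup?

G' = [G, G] is generated by all commutators. The generator-pair commutators are: [r, s] = r⁶.
The subgroup they normally generate is {e, r², r⁴, r⁶}, of order 4.
Check: |G/G'| = 16/4 = 4 is the order of the abelianisation.

Answer: 4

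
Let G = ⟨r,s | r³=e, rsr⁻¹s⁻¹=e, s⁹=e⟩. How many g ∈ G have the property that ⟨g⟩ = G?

⟨g⟩ = G would require ord(g) = |G| = 27, but the maximum element order in G is 9 < 27. So G is not cyclic and no single element generates it: the count is 0.

Answer: 0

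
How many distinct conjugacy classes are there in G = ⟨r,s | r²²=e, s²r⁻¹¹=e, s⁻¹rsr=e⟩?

The conjugacy classes (representative and size) are:
  [e] (size 1), [r²¹] (size 2), [r²] (size 2), [r³] (size 2), [r¹⁸] (size 2), [r¹⁷] (size 2), [r⁶] (size 2), [r⁷] (size 2), [r⁸] (size 2), [r¹³] (size 2), [r¹²] (size 2), [r¹¹] (size 1), [r¹⁰s] (size 11), [r⁷s] (size 11).
Class equation: 1 + 2 + 2 + 2 + 2 + 2 + 2 + 2 + 2 + 2 + 2 + 1 + 11 + 11 = 44 = |G|. So G has 14 conjugacy classes.

Answer: 14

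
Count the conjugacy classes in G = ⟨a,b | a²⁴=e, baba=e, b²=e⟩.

The conjugacy classes (representative and size) are:
  [e] (size 1), [a²³] (size 2), [a²] (size 2), [a³] (size 2), [a²⁰] (size 2), [a¹⁹] (size 2), [a⁶] (size 2), [a⁷] (size 2), [a⁸] (size 2), [a⁹] (size 2), [a¹⁴] (size 2), [a¹¹] (size 2), [a¹²] (size 1), [a⁴b] (size 12), [a⁵b] (size 12).
Class equation: 1 + 2 + 2 + 2 + 2 + 2 + 2 + 2 + 2 + 2 + 2 + 2 + 1 + 12 + 12 = 48 = |G|. So G has 15 conjugacy classes.

Answer: 15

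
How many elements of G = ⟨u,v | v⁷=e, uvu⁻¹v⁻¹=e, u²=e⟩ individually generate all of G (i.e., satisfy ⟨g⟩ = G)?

G is cyclic of order 14. An element generates G iff its order is 14, and a cyclic group of order 14 has exactly φ(14) = 6 such elements.

Answer: 6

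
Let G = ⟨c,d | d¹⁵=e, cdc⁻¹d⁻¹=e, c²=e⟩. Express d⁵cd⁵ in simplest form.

Multiply left to right, reducing at each step:
  (d⁵) · c = cd⁵
  (cd⁵) · d⁵ = cd¹⁰

Answer: cd¹⁰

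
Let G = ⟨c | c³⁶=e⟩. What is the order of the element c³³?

Compute successive powers until reaching e:
  (c³³)¹ = c³³, (c³³)² = c³⁰, (c³³)³ = c²⁷, (c³³)⁴ = c²⁴, (c³³)⁵ = c²¹, (c³³)⁶ = c¹⁸, (c³³)⁷ = c¹⁵, (c³³)⁸ = c¹², (c³³)⁹ = c⁹, (c³³)¹⁰ = c⁶, (c³³)¹¹ = c³, (c³³)¹² = e.
The smallest positive k with (c³³)ᵏ = e is 12.

Answer: 12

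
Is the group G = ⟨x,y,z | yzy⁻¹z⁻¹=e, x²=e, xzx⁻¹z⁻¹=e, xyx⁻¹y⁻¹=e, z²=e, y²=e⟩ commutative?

Each pair of generators commutes: x·y = xy = y·x; x·z = xz = z·x; y·z = yz = z·y. Since the generators pairwise commute, every element of G commutes with every other, so G is abelian.

Answer: Yes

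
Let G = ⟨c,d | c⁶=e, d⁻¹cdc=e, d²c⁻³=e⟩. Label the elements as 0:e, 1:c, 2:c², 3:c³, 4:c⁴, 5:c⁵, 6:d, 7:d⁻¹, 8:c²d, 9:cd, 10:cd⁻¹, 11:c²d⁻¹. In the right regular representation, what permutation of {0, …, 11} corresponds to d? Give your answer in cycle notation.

(0 6 3 7)(1 9 4 10)(2 8 5 11)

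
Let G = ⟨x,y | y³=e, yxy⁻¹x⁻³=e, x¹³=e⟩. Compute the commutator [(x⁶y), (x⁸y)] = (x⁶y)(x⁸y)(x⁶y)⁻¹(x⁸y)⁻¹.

[(x⁶y), (x⁸y)] = (x⁶y)·(x⁸y)·(x⁶y)⁻¹·(x⁸y)⁻¹.
  (x⁶y) · (x⁸y) = x⁴y²
  (x⁴y²) · (x¹¹y²) = x¹²y
  (x¹²y) · (x⁶y²) = x⁴

Answer: x⁴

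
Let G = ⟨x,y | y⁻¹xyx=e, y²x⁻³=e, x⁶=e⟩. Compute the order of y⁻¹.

Compute successive powers until reaching e:
  (y⁻¹)¹ = y⁻¹, (y⁻¹)² = x³, (y⁻¹)³ = y, (y⁻¹)⁴ = e.
The smallest positive k with (y⁻¹)ᵏ = e is 4.

Answer: 4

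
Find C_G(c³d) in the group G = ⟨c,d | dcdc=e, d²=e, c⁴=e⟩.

⟨c³d⟩ ⊆ C_G(c³d) since powers of c³d commute with c³d; so |C_G(c³d)| ≥ |⟨c³d⟩| = 2.
By orbit–stabilizer, |C_G(c³d)| = |G| / |conj. class of c³d| = 8 / 2 = 4.
The 4 elements commuting with c³d are {e, c², c³d, cd}.

Answer: {e, c², c³d, cd}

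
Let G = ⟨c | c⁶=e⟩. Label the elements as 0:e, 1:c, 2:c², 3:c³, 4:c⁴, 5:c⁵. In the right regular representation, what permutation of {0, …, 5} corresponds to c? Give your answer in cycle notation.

(0 1 2 3 4 5)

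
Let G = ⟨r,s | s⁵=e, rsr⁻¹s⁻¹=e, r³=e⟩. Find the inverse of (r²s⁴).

The order of (r²s⁴) is 15 (smallest k with (r²s⁴)ᵏ = e), so (r²s⁴)⁻¹ = (r²s⁴)¹⁴ = rs.
Check: (r²s⁴) · (rs) → (r²s⁴) · r = s⁴;   (s⁴) · s = e, giving e as required.

Answer: rs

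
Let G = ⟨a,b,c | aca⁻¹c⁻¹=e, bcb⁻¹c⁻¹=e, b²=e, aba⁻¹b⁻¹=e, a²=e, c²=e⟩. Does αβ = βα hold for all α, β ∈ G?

Each pair of generators commutes: a·b = ab = b·a; a·c = ac = c·a; b·c = bc = c·b. Since the generators pairwise commute, every element of G commutes with every other, so G is abelian.

Answer: Yes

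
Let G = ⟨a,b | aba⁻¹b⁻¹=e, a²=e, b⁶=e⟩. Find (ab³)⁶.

Compute successive powers of (ab³), reducing at each step:
  (ab³)²: (ab³) · a = b³;   (b³) · b³ = e
  (ab³)³: e · a = a;   a · b³ = ab³
  (ab³)⁴: (ab³) · a = b³;   (b³) · b³ = e
  (ab³)⁵: e · a = a;   a · b³ = ab³
  (ab³)⁶: (ab³) · a = b³;   (b³) · b³ = e

Answer: e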